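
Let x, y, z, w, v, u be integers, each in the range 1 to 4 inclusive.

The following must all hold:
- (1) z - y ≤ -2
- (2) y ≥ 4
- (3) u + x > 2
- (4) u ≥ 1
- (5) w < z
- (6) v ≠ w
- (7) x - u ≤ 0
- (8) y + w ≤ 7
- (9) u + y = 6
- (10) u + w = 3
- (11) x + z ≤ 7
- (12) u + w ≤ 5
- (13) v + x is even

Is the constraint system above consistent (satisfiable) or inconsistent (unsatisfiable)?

Try x = 2, y = 4, z = 2, w = 1, v = 4, u = 2.
Check constraint 1: z - y = -2; constraint 3: u + x = 4; constraint 7: x - u = 0. The remaining constraints are straightforward to verify.

Satisfiable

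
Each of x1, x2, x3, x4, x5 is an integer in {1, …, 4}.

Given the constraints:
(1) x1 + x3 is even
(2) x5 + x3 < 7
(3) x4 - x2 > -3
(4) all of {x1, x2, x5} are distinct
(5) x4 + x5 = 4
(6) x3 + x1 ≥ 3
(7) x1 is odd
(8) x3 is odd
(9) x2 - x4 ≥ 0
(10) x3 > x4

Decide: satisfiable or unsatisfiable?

Setting (x1, x2, x3, x4, x5) = (1, 2, 3, 1, 3) satisfies everything: constraint 2: x5 + x3 = 6; constraint 3: x4 - x2 = -1, and the others follow.

Satisfiable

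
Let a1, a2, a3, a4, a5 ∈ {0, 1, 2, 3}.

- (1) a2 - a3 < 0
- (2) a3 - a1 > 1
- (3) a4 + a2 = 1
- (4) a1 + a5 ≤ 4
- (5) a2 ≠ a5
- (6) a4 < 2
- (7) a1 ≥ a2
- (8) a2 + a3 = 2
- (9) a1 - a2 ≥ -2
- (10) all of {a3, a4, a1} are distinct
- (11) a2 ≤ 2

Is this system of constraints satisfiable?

Satisfiable

The assignment a1 = 0, a2 = 0, a3 = 2, a4 = 1, a5 = 3 works:
  constraint 1 holds since a2 - a3 = -2.
  constraint 2 holds since a3 - a1 = 2.
The rest check out directly.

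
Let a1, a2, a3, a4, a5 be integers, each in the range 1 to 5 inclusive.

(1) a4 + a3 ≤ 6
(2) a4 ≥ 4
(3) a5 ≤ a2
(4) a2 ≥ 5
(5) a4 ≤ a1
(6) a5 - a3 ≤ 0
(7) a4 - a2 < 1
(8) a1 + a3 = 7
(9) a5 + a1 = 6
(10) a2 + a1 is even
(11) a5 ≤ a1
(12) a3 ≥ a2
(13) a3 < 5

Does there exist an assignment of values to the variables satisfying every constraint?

From constraints 2 and 5: a1 ≥ a4 ≥ 4. From constraints 4 and 12: a3 ≥ a2 ≥ 5. Hence a1 + a3 ≥ 9. But constraint 8 requires a1 + a3 = 7, and 7 < 9. Contradiction.

Unsatisfiable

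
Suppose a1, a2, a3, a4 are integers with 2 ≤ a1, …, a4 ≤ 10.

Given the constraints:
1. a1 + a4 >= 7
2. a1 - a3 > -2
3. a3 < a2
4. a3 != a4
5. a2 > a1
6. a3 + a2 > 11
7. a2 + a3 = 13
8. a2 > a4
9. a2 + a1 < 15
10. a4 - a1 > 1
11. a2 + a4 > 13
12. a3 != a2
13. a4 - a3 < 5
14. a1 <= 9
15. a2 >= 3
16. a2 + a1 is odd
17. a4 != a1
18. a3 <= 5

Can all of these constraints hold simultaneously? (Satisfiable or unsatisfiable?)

Take a1 = 3, a2 = 10, a3 = 3, a4 = 6. Then constraint 1: a1 + a4 = 9; constraint 2: a1 - a3 = 0, and every other listed constraint is also met.

Satisfiable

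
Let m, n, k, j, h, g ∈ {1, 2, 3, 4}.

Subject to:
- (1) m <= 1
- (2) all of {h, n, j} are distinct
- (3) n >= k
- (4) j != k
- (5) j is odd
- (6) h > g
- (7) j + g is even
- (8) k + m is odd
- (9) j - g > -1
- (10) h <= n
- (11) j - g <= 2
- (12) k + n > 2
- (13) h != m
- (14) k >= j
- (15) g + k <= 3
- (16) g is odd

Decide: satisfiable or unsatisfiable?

Satisfiable

Try m = 1, n = 3, k = 2, j = 1, h = 2, g = 1.
Check constraint 9: j - g = 0; constraint 11: j - g = 0. The remaining constraints are straightforward to verify.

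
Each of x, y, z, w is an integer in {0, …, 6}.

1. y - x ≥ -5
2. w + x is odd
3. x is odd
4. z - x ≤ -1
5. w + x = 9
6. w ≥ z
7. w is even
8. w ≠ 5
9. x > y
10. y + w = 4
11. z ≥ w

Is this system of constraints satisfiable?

Setting (x, y, z, w) = (5, 0, 4, 4) satisfies everything: constraint 1: y - x = -5; constraint 4: z - x = -1, and the others follow.

Satisfiable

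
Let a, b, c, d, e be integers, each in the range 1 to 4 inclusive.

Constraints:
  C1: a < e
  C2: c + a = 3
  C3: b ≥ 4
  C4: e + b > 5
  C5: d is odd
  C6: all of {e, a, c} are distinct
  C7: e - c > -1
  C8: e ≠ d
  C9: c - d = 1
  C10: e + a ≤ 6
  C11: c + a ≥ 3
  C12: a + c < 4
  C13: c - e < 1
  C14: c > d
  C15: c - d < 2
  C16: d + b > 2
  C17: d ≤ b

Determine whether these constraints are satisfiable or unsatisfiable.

Setting (a, b, c, d, e) = (1, 4, 2, 1, 4) satisfies everything: constraint 2: c + a = 3; constraint 4: e + b = 8, and the others follow.

Satisfiable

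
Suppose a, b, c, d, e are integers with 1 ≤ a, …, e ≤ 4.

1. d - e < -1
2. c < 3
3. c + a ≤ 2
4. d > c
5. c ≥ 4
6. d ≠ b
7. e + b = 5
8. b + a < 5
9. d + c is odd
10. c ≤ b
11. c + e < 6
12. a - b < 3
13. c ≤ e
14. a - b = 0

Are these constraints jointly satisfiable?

Unsatisfiable

From constraint 5: c ≥ 4. From constraint 2: c ≤ 2. But 2 < 4, so no value of c works.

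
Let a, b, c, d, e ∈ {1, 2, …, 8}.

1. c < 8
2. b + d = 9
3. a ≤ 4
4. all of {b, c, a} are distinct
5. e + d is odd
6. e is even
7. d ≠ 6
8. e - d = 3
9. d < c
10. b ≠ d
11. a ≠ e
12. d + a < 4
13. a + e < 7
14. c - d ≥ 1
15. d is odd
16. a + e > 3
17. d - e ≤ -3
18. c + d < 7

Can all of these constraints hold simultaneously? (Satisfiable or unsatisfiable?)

Try a = 2, b = 8, c = 5, d = 1, e = 4.
Check constraint 2: b + d = 9; constraint 8: e - d = 3. The remaining constraints are straightforward to verify.

Satisfiable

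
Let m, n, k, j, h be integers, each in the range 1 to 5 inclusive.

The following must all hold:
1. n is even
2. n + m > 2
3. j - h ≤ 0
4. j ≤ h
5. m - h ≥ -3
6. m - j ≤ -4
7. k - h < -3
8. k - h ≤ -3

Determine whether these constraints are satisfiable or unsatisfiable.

Constraints 3, 5, and 6 give m − h ≥ -3, h − j ≥ 0, j − m ≥ 4.
Adding all 3 inequalities: the left sides telescope to 0, and the right sides sum to (-3) + 0 + 4 = 1. So 0 ≥ 1, which is false.

Unsatisfiable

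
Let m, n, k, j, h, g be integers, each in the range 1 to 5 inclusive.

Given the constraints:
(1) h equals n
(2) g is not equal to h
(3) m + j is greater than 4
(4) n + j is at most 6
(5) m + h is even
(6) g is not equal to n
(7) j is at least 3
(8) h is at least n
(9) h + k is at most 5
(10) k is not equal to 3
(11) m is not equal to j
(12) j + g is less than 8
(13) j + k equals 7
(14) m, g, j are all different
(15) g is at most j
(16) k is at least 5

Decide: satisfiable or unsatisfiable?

Unsatisfiable

From constraint 7: j ≥ 3. From constraint 16: k ≥ 5. Hence j + k ≥ 8. But constraint 13 requires j + k = 7, and 7 < 8. Contradiction.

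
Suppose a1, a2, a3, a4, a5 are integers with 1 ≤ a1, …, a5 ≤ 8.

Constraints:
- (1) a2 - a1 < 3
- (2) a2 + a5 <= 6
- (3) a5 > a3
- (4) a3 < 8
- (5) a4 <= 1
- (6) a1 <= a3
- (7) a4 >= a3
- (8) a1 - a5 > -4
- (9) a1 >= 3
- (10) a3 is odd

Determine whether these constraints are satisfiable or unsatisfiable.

From constraints 6 and 9: a3 ≥ a1 and a1 ≥ 3, so a3 ≥ 3. From constraints 5 and 7: a3 ≤ a4 and a4 ≤ 1, so a3 ≤ 1. But 1 < 3, so no value of a3 works.

Unsatisfiable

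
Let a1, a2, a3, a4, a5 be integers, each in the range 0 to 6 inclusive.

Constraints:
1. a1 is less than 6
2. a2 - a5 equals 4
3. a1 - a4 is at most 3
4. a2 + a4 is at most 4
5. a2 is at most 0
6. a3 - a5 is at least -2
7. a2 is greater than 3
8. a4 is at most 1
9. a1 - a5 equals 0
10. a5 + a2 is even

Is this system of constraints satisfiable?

Unsatisfiable

From constraint 7: a2 ≥ 4. From constraint 5: a2 ≤ 0. But 0 < 4, so no value of a2 works.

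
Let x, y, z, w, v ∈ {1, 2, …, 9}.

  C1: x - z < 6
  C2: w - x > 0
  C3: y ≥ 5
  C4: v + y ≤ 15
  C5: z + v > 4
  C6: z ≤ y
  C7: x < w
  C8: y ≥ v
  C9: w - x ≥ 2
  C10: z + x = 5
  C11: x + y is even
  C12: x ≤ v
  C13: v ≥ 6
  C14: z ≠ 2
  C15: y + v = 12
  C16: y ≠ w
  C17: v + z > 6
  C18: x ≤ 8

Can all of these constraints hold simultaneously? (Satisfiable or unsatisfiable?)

One satisfying assignment is x = 4, y = 6, z = 1, w = 7, v = 6.
For the less obvious constraints — constraint 1: x - z = 3; constraint 2: w - x = 3 — and the others hold by inspection.

Satisfiable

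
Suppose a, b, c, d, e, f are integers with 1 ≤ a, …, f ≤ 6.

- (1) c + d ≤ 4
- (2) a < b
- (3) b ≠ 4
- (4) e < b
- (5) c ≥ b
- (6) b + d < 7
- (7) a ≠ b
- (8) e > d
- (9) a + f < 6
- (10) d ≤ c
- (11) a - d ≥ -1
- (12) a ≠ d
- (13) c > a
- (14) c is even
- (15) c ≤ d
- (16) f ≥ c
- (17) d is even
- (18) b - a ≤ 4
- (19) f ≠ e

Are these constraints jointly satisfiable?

Constraints 4, 5, 8, and 15 give c ≤ d, d < e, e < b, b ≤ c. Chaining: c ≤ d < e < b ≤ c, which forces c < c — impossible.

Unsatisfiable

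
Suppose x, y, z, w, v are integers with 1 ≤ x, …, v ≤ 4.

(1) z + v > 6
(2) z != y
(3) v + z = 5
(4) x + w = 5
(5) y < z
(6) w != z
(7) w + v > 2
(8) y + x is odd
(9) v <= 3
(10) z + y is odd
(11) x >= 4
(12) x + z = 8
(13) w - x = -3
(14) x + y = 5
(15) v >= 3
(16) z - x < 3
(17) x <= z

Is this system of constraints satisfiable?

Unsatisfiable

From constraint 15: v ≥ 3. From constraints 11 and 17: z ≥ x ≥ 4. Hence v + z ≥ 7. But constraint 3 requires v + z = 5, and 5 < 7. Contradiction.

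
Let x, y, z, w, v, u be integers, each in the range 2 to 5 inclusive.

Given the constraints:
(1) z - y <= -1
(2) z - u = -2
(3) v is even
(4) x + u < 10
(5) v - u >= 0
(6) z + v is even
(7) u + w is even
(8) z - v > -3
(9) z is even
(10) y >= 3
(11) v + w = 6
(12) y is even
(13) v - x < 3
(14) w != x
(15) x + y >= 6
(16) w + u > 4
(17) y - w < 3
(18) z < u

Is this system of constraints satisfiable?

Satisfiable

One satisfying assignment is x = 3, y = 4, z = 2, w = 2, v = 4, u = 4.
For the less obvious constraints — constraint 1: z - y = -2; constraint 2: z - u = -2 — and the others hold by inspection.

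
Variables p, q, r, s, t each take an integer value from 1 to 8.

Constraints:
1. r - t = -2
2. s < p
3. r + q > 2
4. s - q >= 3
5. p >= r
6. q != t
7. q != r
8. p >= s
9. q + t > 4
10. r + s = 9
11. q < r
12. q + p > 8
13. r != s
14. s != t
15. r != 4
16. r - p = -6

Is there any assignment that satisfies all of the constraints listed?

One satisfying assignment is p = 8, q = 1, r = 2, s = 7, t = 4.
For the less obvious constraints — constraint 1: r - t = -2; constraint 3: r + q = 3 — and the others hold by inspection.

Satisfiable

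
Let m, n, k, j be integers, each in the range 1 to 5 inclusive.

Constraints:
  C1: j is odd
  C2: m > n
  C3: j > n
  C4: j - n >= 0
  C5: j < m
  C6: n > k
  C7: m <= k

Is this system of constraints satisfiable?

Constraints 2, 6, and 7 give k < n, n < m, m ≤ k. Chaining: k < n < m ≤ k, which forces k < k — impossible.

Unsatisfiable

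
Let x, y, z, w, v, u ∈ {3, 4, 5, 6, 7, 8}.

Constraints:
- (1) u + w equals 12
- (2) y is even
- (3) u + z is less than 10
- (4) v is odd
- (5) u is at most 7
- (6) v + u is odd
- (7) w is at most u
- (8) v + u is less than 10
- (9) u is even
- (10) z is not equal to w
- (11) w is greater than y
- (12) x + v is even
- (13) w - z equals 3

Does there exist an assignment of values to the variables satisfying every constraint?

Satisfiable

One satisfying assignment is x = 5, y = 4, z = 3, w = 6, v = 3, u = 6.
For the less obvious constraints — constraint 1: u + w = 12; constraint 3: u + z = 9; constraint 8: v + u = 9 — and the others hold by inspection.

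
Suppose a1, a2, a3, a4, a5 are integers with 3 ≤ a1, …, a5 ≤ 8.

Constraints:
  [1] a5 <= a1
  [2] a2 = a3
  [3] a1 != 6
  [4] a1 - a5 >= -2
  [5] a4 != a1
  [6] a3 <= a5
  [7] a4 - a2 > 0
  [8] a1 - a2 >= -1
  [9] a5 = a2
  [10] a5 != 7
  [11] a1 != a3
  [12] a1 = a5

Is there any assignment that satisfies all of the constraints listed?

From constraints 2, 9, and 12, a1 = a5 = a2 = a3, so a1 = a3. But constraint 11 says a1 ≠ a3. Contradiction.

Unsatisfiable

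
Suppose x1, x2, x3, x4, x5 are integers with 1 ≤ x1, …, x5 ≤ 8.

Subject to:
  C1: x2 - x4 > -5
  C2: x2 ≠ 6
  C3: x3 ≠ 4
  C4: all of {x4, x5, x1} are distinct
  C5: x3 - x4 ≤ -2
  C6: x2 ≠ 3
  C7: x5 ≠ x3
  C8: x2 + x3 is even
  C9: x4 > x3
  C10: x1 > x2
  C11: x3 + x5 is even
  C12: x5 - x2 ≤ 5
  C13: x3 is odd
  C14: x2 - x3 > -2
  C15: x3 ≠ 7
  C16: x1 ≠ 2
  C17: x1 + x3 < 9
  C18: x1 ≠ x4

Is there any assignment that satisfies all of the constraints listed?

Setting (x1, x2, x3, x4, x5) = (6, 1, 1, 3, 5) satisfies everything: constraint 1: x2 - x4 = -2; constraint 5: x3 - x4 = -2; constraint 12: x5 - x2 = 4, and the others follow.

Satisfiable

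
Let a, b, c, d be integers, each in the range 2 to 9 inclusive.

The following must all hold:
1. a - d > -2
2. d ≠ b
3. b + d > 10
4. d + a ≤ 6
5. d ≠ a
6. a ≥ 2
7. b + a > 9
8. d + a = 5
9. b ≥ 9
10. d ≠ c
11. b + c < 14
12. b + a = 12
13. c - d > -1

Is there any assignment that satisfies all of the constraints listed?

Satisfiable

One satisfying assignment is a = 3, b = 9, c = 4, d = 2.
For the less obvious constraints — constraint 1: a - d = 1; constraint 3: b + d = 11 — and the others hold by inspection.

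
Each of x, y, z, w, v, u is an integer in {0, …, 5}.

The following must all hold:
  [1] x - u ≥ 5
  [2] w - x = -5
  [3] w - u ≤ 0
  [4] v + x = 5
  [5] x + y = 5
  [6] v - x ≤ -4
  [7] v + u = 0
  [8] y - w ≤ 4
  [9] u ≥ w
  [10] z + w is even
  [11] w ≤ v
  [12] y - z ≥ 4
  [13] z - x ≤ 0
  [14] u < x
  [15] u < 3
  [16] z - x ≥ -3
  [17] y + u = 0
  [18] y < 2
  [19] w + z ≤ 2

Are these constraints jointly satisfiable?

Unsatisfiable

Constraints 1, 3, 8, 12, and 16 give u − w ≥ 0, w − y ≥ -4, y − z ≥ 4, z − x ≥ -3, x − u ≥ 5.
Adding all 5 inequalities: the left sides telescope to 0, and the right sides sum to 0 + (-4) + 4 + (-3) + 5 = 2. So 0 ≥ 2, which is false.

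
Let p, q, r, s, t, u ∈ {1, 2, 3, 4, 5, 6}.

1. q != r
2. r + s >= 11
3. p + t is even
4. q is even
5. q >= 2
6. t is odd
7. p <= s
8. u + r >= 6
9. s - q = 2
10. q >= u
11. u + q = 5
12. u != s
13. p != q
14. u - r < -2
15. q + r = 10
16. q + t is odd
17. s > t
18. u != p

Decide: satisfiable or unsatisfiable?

Setting (p, q, r, s, t, u) = (5, 4, 6, 6, 5, 1) satisfies everything: constraint 2: r + s = 12; constraint 8: u + r = 7; constraint 9: s - q = 2, and the others follow.

Satisfiable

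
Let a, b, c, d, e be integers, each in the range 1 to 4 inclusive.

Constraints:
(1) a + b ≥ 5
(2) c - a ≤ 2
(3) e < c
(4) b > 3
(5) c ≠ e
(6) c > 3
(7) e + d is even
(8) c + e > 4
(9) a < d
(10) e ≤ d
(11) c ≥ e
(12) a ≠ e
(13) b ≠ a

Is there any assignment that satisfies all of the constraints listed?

The assignment a = 3, b = 4, c = 4, d = 4, e = 2 works:
  constraint 1 holds since a + b = 7.
  constraint 2 holds since c - a = 1.
  constraint 8 holds since c + e = 6.
The rest check out directly.

Satisfiable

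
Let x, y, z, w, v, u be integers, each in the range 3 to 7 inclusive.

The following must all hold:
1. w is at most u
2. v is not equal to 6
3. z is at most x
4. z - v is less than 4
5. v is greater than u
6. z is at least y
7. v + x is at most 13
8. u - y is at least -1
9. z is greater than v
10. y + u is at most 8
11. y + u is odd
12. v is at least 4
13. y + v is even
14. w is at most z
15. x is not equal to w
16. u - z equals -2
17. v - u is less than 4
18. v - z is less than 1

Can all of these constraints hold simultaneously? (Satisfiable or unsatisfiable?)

Take x = 7, y = 3, z = 6, w = 3, v = 5, u = 4. Then constraint 4: z - v = 1; constraint 7: v + x = 12, and every other listed constraint is also met.

Satisfiable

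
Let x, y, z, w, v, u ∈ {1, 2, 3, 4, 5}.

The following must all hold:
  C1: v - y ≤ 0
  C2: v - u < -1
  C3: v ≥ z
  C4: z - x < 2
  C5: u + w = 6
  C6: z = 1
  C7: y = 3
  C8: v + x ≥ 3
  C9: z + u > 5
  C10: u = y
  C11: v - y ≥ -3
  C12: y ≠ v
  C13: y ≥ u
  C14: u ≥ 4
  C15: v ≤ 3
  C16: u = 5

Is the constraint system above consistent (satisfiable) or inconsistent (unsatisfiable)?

Unsatisfiable

Constraint 16 fixes u = 5 and constraint 7 fixes y = 3, but constraint 10 requires u = y. Since 5 ≠ 3, contradiction.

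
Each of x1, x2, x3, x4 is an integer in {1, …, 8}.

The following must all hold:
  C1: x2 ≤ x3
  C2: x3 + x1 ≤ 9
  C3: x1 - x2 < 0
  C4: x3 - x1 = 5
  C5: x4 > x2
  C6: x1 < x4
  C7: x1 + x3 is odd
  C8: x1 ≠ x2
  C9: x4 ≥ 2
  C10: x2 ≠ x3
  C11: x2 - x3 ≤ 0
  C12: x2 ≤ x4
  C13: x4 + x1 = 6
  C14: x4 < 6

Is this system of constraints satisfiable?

Satisfiable

Take x1 = 1, x2 = 3, x3 = 6, x4 = 5. Then constraint 2: x3 + x1 = 7; constraint 3: x1 - x2 = -2, and every other listed constraint is also met.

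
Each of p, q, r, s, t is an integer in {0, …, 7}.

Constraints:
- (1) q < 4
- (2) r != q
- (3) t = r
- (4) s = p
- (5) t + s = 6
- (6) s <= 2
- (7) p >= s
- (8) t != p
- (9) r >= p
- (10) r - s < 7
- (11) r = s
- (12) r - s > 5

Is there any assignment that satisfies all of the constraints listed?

Unsatisfiable

From constraints 3, 4, and 11, t = r = s = p, so t = p. But constraint 8 says t ≠ p. Contradiction.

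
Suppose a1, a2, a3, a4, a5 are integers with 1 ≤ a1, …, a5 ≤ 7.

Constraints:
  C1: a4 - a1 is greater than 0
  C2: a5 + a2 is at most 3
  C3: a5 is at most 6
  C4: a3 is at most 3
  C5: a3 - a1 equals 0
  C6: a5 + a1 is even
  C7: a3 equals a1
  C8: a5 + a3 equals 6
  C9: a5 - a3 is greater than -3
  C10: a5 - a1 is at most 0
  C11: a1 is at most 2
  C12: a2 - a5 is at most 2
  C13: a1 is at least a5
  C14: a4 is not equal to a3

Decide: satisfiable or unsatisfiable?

From constraints 11 and 13: a5 ≤ a1 ≤ 2. From constraint 4: a3 ≤ 3. Hence a5 + a3 ≤ 5. But constraint 8 requires a5 + a3 = 6, and 6 > 5. Contradiction.

Unsatisfiable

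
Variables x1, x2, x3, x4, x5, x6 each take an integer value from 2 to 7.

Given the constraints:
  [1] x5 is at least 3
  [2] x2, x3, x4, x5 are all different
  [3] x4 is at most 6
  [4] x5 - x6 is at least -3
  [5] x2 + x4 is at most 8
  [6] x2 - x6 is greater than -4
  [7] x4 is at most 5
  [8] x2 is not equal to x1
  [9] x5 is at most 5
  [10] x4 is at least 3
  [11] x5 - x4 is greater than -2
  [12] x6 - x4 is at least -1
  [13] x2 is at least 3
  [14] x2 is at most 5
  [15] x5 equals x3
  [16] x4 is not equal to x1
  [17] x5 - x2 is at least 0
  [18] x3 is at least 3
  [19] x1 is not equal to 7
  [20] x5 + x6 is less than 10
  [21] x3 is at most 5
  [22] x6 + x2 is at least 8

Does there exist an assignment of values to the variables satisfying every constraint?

Unsatisfiable

Constraints 1, 7, 9, 10, 13, 14, 18, and 21 confine each of x2, x3, x4, x5 to the 3 values {3, …, 5}.
Constraint 2 requires all 4 of them to be distinct, but only 3 values are available — impossible by the pigeonhole principle.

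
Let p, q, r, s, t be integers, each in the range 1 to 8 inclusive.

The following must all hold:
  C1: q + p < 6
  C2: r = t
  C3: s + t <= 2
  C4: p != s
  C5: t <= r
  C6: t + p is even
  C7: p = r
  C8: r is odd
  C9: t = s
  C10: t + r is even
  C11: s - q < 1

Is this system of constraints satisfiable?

Unsatisfiable

From constraints 2, 7, and 9, p = r = t = s, so p = s. But constraint 4 says p ≠ s. Contradiction.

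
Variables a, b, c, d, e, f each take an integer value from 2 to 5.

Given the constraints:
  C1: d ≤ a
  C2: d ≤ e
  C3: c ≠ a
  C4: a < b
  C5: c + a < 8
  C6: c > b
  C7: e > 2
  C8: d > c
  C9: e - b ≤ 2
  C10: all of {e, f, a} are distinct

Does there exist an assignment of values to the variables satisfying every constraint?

Unsatisfiable

Constraints 1, 4, 6, and 8 give d ≤ a, a < b, b < c, c < d. Chaining: d ≤ a < b < c < d, which forces d < d — impossible.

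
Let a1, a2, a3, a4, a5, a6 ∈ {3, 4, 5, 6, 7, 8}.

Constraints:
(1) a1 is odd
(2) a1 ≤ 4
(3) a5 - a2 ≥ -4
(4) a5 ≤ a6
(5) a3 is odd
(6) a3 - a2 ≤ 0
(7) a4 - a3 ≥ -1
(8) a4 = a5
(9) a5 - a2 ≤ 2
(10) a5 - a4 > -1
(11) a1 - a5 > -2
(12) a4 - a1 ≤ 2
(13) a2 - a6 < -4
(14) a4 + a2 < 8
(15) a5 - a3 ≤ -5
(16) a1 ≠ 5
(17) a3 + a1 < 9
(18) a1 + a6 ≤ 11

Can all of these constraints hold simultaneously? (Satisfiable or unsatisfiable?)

Constraints 3, 6, and 15 give a5 − a2 ≥ -4, a2 − a3 ≥ 0, a3 − a5 ≥ 5.
Adding all 3 inequalities: the left sides telescope to 0, and the right sides sum to (-4) + 0 + 5 = 1. So 0 ≥ 1, which is false.

Unsatisfiable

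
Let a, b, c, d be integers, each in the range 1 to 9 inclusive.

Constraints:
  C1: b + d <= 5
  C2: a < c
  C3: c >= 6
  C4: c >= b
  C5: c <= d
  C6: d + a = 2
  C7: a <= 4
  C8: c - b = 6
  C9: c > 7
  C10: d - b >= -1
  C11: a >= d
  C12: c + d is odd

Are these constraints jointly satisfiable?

Unsatisfiable

From constraints 3 and 5: d ≥ c and c ≥ 6, so d ≥ 6. From constraints 7 and 11: d ≤ a and a ≤ 4, so d ≤ 4. But 4 < 6, so no value of d works.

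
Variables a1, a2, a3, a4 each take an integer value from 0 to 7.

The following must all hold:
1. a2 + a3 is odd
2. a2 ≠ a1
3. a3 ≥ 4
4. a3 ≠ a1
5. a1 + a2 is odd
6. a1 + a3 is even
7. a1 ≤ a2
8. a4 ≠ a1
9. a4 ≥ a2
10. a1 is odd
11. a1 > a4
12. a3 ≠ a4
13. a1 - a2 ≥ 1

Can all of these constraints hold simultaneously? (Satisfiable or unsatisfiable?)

Constraints 7, 9, and 11 give a2 ≤ a4, a4 < a1, a1 ≤ a2. Chaining: a2 ≤ a4 < a1 ≤ a2, which forces a2 < a2 — impossible.

Unsatisfiable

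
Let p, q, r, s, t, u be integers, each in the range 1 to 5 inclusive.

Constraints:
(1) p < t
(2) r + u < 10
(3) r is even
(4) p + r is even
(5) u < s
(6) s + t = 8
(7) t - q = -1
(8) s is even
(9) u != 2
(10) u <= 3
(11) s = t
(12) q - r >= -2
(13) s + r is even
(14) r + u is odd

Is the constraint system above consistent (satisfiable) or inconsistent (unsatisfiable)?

Satisfiable

The assignment p = 2, q = 5, r = 4, s = 4, t = 4, u = 3 works:
  constraint 2 holds since r + u = 7.
  constraint 6 holds since s + t = 8.
  constraint 7 holds since t - q = -1.
The rest check out directly.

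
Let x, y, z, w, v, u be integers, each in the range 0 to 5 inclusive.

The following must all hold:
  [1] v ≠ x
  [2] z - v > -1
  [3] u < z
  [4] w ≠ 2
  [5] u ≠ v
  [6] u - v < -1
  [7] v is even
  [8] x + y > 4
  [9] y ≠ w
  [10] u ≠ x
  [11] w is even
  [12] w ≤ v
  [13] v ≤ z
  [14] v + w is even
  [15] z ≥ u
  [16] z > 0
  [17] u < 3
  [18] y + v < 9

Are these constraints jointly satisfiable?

Satisfiable

Take x = 2, y = 4, z = 4, w = 0, v = 4, u = 1. Then constraint 2: z - v = 0; constraint 6: u - v = -3, and every other listed constraint is also met.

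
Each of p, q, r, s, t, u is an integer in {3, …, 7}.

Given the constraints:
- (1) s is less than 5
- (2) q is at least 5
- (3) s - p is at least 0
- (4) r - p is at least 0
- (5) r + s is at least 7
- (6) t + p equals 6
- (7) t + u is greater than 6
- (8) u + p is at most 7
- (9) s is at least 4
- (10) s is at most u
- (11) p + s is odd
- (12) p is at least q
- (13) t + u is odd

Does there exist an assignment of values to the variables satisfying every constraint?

From constraints 9 and 10: u ≥ s ≥ 4. From constraints 2 and 12: p ≥ q ≥ 5. Hence u + p ≥ 9. But constraint 8 requires u + p ≤ 7, and 7 < 9. Contradiction.

Unsatisfiable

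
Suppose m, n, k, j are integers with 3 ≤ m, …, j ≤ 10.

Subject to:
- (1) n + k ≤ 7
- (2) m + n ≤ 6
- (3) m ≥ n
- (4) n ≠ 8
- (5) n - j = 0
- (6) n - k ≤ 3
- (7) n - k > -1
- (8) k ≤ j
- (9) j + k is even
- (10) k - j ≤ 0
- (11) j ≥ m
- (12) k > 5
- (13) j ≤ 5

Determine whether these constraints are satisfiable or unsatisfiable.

From constraint 12: k ≥ 6. From constraints 8 and 13: k ≤ j and j ≤ 5, so k ≤ 5. But 5 < 6, so no value of k works.

Unsatisfiable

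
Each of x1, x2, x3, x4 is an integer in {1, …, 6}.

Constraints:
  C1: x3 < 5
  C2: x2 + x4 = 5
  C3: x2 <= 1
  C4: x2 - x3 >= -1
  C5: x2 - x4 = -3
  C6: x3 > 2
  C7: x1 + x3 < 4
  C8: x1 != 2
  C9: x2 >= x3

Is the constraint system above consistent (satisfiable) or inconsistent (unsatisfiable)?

Unsatisfiable

From constraint 6: x3 ≥ 3. From constraints 3 and 9: x3 ≤ x2 and x2 ≤ 1, so x3 ≤ 1. But 1 < 3, so no value of x3 works.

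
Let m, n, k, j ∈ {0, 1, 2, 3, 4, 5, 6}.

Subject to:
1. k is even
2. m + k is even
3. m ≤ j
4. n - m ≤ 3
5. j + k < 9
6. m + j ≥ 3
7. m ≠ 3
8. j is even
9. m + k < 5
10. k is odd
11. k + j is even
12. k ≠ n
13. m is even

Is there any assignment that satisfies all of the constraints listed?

Unsatisfiable

Constraint 10 makes k odd and constraint 8 makes j even, so k + j must be odd. Constraint 11 says k + j is even — contradiction.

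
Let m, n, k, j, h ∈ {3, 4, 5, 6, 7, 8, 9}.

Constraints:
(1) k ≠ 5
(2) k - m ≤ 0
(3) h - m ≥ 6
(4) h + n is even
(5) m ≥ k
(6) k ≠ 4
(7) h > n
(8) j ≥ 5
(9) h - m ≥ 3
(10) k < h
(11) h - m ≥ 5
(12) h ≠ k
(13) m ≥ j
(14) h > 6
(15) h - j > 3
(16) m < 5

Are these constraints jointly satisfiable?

From constraints 8 and 13: m ≥ j and j ≥ 5, so m ≥ 5. From constraint 16: m ≤ 4. But 4 < 5, so no value of m works.

Unsatisfiable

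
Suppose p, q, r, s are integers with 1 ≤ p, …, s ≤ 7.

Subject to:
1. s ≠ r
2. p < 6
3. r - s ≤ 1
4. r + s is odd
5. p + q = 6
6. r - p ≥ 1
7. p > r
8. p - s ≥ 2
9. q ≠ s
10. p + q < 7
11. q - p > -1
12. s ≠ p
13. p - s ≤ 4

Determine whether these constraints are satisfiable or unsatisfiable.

Constraints 3, 6, and 8 give r − p ≥ 1, p − s ≥ 2, s − r ≥ -1.
Adding all 3 inequalities: the left sides telescope to 0, and the right sides sum to 1 + 2 + (-1) = 2. So 0 ≥ 2, which is false.

Unsatisfiable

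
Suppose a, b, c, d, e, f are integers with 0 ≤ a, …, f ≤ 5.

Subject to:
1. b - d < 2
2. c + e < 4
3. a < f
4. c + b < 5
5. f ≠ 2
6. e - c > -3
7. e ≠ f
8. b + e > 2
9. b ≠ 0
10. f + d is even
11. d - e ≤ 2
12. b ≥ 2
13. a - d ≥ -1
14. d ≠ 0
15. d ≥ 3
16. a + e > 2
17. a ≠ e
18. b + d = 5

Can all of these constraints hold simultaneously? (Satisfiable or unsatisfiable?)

Try a = 2, b = 2, c = 1, d = 3, e = 1, f = 3.
Check constraint 1: b - d = -1; constraint 2: c + e = 2; constraint 4: c + b = 3. The remaining constraints are straightforward to verify.

Satisfiable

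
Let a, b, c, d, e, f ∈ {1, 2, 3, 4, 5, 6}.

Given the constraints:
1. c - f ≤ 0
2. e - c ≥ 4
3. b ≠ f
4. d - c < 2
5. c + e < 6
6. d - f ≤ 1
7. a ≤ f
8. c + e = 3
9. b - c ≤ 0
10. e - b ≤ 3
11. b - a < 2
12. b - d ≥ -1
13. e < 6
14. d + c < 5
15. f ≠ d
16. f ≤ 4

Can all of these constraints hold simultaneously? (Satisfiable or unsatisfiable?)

Constraints 2, 9, and 10 give c − b ≥ 0, b − e ≥ -3, e − c ≥ 4.
Adding all 3 inequalities: the left sides telescope to 0, and the right sides sum to 0 + (-3) + 4 = 1. So 0 ≥ 1, which is false.

Unsatisfiable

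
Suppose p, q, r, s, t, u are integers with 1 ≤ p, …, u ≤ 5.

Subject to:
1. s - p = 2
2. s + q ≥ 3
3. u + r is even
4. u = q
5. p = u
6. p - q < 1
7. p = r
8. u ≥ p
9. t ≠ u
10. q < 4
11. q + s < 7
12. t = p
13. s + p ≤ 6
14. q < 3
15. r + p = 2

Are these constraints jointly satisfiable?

From constraints 5 and 12, t = p = u, so t = u. But constraint 9 says t ≠ u. Contradiction.

Unsatisfiable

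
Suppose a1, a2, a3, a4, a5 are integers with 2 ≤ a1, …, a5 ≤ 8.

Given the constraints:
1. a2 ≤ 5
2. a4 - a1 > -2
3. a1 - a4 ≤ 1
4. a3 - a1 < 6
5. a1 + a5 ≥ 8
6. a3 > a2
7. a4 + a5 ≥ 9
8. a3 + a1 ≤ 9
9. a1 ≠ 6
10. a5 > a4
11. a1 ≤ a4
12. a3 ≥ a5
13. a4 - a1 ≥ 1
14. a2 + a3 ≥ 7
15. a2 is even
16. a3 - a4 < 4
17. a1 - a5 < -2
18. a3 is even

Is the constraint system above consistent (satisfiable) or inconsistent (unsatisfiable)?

Try a1 = 2, a2 = 2, a3 = 6, a4 = 3, a5 = 6.
Check constraint 2: a4 - a1 = 1; constraint 3: a1 - a4 = -1; constraint 4: a3 - a1 = 4. The remaining constraints are straightforward to verify.

Satisfiable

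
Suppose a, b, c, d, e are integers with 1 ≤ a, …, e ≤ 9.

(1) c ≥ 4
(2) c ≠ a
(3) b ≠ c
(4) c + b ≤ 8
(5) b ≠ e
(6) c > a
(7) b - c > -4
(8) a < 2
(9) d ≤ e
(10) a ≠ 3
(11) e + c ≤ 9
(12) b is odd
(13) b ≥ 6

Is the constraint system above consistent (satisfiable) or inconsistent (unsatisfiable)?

From constraint 1: c ≥ 4. From constraint 13: b ≥ 6. Hence c + b ≥ 10. But constraint 4 requires c + b ≤ 8, and 8 < 10. Contradiction.

Unsatisfiable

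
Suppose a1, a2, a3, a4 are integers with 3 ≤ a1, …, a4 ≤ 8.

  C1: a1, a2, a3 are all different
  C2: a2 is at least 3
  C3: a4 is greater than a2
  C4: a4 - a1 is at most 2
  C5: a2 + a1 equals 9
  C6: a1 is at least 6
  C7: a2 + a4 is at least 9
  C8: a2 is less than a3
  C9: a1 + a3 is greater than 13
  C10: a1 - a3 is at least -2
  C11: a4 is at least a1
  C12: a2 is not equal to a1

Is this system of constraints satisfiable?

Satisfiable

One satisfying assignment is a1 = 6, a2 = 3, a3 = 8, a4 = 8.
For the less obvious constraints — constraint 4: a4 - a1 = 2; constraint 5: a2 + a1 = 9 — and the others hold by inspection.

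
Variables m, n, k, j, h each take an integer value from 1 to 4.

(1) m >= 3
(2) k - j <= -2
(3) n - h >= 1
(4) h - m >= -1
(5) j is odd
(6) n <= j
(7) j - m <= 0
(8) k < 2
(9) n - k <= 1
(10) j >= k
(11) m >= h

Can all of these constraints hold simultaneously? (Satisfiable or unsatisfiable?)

Constraints 2, 3, 4, 7, and 9 give j − k ≥ 2, k − n ≥ -1, n − h ≥ 1, h − m ≥ -1, m − j ≥ 0.
Adding all 5 inequalities: the left sides telescope to 0, and the right sides sum to 2 + (-1) + 1 + (-1) + 0 = 1. So 0 ≥ 1, which is false.

Unsatisfiable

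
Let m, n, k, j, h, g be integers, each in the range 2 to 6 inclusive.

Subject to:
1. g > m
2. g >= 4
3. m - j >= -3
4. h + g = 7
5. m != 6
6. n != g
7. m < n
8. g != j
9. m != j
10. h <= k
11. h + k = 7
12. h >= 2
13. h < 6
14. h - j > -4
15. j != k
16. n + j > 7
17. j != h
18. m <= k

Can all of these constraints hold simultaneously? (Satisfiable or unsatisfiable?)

Setting (m, n, k, j, h, g) = (3, 4, 5, 4, 2, 5) satisfies everything: constraint 3: m - j = -1; constraint 4: h + g = 7, and the others follow.

Satisfiable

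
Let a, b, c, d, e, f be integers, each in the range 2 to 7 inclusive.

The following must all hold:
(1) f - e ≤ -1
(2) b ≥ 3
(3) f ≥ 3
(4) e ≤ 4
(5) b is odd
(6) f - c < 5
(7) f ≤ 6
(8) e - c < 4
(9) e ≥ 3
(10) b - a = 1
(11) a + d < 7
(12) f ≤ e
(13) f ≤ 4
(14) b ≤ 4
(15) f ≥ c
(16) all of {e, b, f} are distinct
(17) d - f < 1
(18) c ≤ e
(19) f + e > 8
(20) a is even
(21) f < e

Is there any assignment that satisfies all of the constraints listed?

Unsatisfiable

Constraints 2, 3, 4, 9, 13, and 14 confine each of e, b, f to the 2 values {3, 4}.
Constraint 16 requires all 3 of them to be distinct, but only 2 values are available — impossible by the pigeonhole principle.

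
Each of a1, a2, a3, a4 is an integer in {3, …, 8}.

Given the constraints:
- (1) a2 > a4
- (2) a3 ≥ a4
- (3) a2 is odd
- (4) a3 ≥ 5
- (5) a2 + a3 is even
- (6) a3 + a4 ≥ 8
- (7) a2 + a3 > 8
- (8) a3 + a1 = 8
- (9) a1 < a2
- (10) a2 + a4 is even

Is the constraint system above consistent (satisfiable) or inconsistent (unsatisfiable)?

Try a1 = 3, a2 = 5, a3 = 5, a4 = 3.
Check constraint 6: a3 + a4 = 8; constraint 7: a2 + a3 = 10. The remaining constraints are straightforward to verify.

Satisfiable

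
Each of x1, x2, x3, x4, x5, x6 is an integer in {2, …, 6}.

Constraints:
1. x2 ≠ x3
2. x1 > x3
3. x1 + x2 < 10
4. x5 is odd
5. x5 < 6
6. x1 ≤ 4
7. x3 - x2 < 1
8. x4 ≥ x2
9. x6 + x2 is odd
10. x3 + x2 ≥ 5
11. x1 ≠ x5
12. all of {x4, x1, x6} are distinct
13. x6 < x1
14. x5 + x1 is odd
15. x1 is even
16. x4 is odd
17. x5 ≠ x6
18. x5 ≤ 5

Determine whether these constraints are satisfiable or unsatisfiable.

Satisfiable

The assignment x1 = 4, x2 = 5, x3 = 3, x4 = 5, x5 = 3, x6 = 2 works:
  constraint 3 holds since x1 + x2 = 9.
  constraint 7 holds since x3 - x2 = -2.
  constraint 10 holds since x3 + x2 = 8.
The rest check out directly.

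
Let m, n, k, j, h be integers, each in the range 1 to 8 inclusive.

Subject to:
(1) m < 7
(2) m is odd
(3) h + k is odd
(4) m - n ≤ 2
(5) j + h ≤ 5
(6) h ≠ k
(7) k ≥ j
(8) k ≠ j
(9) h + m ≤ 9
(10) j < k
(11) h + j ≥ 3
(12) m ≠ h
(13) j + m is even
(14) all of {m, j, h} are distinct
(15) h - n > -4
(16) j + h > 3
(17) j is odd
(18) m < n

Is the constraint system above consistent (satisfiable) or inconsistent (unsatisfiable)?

One satisfying assignment is m = 5, n = 6, k = 6, j = 1, h = 3.
For the less obvious constraints — constraint 4: m - n = -1; constraint 5: j + h = 4 — and the others hold by inspection.

Satisfiable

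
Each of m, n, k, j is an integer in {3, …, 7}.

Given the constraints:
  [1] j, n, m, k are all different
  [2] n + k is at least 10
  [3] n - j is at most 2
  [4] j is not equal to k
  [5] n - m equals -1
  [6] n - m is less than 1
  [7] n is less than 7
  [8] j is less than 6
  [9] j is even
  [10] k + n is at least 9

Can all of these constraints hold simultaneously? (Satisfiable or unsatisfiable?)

Take m = 6, n = 5, k = 7, j = 4. Then constraint 2: n + k = 12; constraint 3: n - j = 1; constraint 5: n - m = -1, and every other listed constraint is also met.

Satisfiable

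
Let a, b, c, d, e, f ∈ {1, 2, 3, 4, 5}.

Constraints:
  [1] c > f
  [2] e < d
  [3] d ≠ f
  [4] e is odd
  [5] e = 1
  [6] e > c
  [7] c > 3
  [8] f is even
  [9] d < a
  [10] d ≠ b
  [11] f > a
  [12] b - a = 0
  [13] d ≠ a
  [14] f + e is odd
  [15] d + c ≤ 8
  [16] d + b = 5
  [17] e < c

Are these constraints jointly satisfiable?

Constraints 1, 2, 6, 9, and 11 give f < c, c < e, e < d, d < a, a < f. Chaining: f < c < e < d < a < f, which forces f < f — impossible.

Unsatisfiable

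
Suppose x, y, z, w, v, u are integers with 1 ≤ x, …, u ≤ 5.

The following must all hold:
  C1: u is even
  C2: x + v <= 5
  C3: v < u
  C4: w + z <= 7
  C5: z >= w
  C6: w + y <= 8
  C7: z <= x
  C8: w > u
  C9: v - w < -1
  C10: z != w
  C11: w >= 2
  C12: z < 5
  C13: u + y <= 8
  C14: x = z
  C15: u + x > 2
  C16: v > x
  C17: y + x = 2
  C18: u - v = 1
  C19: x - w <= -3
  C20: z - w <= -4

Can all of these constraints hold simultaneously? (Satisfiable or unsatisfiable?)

Constraints 3, 5, 7, 8, and 16 give z ≤ x, x < v, v < u, u < w, w ≤ z. Chaining: z ≤ x < v < u < w ≤ z, which forces z < z — impossible.

Unsatisfiable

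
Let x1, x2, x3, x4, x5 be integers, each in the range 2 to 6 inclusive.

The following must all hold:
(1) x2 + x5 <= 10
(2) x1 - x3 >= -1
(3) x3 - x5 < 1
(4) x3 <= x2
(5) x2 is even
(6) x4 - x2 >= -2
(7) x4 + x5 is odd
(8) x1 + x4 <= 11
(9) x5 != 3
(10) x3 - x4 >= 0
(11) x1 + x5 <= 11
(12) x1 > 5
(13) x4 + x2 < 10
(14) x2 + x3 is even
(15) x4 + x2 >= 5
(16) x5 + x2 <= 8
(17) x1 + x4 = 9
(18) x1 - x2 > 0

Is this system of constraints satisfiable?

Satisfiable

Try x1 = 6, x2 = 4, x3 = 4, x4 = 3, x5 = 4.
Check constraint 1: x2 + x5 = 8; constraint 2: x1 - x3 = 2. The remaining constraints are straightforward to verify.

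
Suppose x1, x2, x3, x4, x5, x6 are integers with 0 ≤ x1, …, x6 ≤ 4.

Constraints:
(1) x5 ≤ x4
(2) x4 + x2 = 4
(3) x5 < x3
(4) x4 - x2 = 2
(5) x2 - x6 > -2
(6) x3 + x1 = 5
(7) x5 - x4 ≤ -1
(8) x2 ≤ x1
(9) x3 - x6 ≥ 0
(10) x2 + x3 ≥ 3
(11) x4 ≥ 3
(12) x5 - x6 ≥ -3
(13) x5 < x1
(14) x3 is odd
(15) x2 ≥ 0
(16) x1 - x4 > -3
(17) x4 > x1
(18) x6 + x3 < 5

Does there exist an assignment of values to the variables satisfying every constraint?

Satisfiable

Setting (x1, x2, x3, x4, x5, x6) = (2, 1, 3, 3, 0, 1) satisfies everything: constraint 2: x4 + x2 = 4; constraint 4: x4 - x2 = 2; constraint 5: x2 - x6 = 0, and the others follow.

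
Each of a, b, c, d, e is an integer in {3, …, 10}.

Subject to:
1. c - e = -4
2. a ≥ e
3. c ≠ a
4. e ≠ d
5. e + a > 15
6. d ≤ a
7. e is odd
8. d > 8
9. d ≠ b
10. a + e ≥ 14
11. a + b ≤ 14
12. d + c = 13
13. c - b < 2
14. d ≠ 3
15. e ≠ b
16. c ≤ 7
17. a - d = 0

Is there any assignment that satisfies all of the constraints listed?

Satisfiable

Setting (a, b, c, d, e) = (10, 4, 3, 10, 7) satisfies everything: constraint 1: c - e = -4; constraint 5: e + a = 17; constraint 10: a + e = 17, and the others follow.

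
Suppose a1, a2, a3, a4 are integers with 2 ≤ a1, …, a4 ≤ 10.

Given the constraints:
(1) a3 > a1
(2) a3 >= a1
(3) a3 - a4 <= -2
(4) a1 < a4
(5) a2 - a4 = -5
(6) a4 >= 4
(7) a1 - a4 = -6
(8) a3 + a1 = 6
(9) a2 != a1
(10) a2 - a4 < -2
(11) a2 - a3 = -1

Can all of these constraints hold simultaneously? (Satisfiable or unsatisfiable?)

Satisfiable

The assignment a1 = 2, a2 = 3, a3 = 4, a4 = 8 works:
  constraint 3 holds since a3 - a4 = -4.
  constraint 5 holds since a2 - a4 = -5.
The rest check out directly.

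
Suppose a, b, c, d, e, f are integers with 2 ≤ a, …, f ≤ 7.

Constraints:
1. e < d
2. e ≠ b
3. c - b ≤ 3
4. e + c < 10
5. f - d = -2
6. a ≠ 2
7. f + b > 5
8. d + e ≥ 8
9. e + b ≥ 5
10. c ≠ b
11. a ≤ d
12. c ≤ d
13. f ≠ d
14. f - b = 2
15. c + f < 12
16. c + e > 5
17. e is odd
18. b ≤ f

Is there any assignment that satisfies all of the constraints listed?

Setting (a, b, c, d, e, f) = (5, 2, 5, 6, 3, 4) satisfies everything: constraint 3: c - b = 3; constraint 4: e + c = 8; constraint 5: f - d = -2, and the others follow.

Satisfiable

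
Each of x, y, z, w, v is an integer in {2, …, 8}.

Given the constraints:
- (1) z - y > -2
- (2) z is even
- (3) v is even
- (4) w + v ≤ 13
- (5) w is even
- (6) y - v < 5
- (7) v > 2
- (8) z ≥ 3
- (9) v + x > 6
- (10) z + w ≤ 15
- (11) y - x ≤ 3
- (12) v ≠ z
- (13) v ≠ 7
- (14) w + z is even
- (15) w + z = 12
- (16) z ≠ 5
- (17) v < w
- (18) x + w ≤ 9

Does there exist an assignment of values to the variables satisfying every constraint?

Satisfiable

One satisfying assignment is x = 3, y = 6, z = 6, w = 6, v = 4.
For the less obvious constraints — constraint 1: z - y = 0; constraint 4: w + v = 10 — and the others hold by inspection.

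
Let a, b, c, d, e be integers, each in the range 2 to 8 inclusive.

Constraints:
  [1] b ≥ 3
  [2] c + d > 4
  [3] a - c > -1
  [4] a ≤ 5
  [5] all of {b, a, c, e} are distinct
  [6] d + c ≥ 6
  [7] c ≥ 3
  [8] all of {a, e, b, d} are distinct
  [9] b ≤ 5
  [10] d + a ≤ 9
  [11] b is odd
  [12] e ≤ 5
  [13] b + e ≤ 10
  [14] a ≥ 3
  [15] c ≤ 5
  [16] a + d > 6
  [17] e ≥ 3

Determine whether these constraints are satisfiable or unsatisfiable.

Constraints 1, 4, 7, 9, 12, 14, 15, and 17 confine each of b, a, c, e to the 3 values {3, …, 5}.
Constraint 5 requires all 4 of them to be distinct, but only 3 values are available — impossible by the pigeonhole principle.

Unsatisfiable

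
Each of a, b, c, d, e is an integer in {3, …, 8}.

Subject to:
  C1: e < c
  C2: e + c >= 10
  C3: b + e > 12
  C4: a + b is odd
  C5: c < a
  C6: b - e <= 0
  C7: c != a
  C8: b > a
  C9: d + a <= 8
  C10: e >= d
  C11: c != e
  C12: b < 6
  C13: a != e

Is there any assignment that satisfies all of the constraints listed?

Constraints 1, 5, 6, and 8 give a < b, b ≤ e, e < c, c < a. Chaining: a < b ≤ e < c < a, which forces a < a — impossible.

Unsatisfiable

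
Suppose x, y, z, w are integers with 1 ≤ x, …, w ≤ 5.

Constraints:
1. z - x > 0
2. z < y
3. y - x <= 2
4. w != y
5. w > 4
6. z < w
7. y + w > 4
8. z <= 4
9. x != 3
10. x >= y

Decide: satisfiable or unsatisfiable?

Constraints 1, 2, and 10 give y ≤ x, x < z, z < y. Chaining: y ≤ x < z < y, which forces y < y — impossible.

Unsatisfiable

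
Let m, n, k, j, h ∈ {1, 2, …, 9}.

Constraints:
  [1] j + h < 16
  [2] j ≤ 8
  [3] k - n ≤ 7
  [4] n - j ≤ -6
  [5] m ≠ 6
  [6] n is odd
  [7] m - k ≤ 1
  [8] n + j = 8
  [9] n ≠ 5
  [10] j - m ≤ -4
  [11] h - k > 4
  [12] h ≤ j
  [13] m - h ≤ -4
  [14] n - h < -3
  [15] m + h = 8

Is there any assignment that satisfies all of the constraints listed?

Unsatisfiable

Constraints 3, 4, 7, and 10 give n − k ≥ -7, k − m ≥ -1, m − j ≥ 4, j − n ≥ 6.
Adding all 4 inequalities: the left sides telescope to 0, and the right sides sum to (-7) + (-1) + 4 + 6 = 2. So 0 ≥ 2, which is false.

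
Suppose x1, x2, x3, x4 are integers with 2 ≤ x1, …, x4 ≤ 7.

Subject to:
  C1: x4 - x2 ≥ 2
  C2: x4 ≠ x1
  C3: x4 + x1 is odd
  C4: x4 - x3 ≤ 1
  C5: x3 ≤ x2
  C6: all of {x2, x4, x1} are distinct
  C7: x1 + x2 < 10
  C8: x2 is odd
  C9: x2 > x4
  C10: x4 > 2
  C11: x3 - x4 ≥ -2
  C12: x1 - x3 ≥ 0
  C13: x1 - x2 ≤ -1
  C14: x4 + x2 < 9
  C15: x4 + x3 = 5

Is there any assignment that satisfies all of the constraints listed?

Constraints 1, 4, 12, and 13 give x1 − x3 ≥ 0, x3 − x4 ≥ -1, x4 − x2 ≥ 2, x2 − x1 ≥ 1.
Adding all 4 inequalities: the left sides telescope to 0, and the right sides sum to 0 + (-1) + 2 + 1 = 2. So 0 ≥ 2, which is false.

Unsatisfiable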